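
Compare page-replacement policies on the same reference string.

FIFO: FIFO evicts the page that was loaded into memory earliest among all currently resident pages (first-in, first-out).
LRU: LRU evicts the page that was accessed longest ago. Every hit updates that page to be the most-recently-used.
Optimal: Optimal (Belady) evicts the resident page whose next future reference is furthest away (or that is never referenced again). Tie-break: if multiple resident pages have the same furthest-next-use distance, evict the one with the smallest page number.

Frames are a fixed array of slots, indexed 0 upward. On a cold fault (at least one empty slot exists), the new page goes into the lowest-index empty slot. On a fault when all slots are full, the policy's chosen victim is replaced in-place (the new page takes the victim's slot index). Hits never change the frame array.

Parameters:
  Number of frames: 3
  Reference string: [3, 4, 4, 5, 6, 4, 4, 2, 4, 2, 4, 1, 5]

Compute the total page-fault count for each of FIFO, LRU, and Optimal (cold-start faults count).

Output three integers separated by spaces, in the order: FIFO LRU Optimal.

Answer: 8 7 6

Derivation:
--- FIFO ---
  step 0: ref 3 -> FAULT, frames=[3,-,-] (faults so far: 1)
  step 1: ref 4 -> FAULT, frames=[3,4,-] (faults so far: 2)
  step 2: ref 4 -> HIT, frames=[3,4,-] (faults so far: 2)
  step 3: ref 5 -> FAULT, frames=[3,4,5] (faults so far: 3)
  step 4: ref 6 -> FAULT, evict 3, frames=[6,4,5] (faults so far: 4)
  step 5: ref 4 -> HIT, frames=[6,4,5] (faults so far: 4)
  step 6: ref 4 -> HIT, frames=[6,4,5] (faults so far: 4)
  step 7: ref 2 -> FAULT, evict 4, frames=[6,2,5] (faults so far: 5)
  step 8: ref 4 -> FAULT, evict 5, frames=[6,2,4] (faults so far: 6)
  step 9: ref 2 -> HIT, frames=[6,2,4] (faults so far: 6)
  step 10: ref 4 -> HIT, frames=[6,2,4] (faults so far: 6)
  step 11: ref 1 -> FAULT, evict 6, frames=[1,2,4] (faults so far: 7)
  step 12: ref 5 -> FAULT, evict 2, frames=[1,5,4] (faults so far: 8)
  FIFO total faults: 8
--- LRU ---
  step 0: ref 3 -> FAULT, frames=[3,-,-] (faults so far: 1)
  step 1: ref 4 -> FAULT, frames=[3,4,-] (faults so far: 2)
  step 2: ref 4 -> HIT, frames=[3,4,-] (faults so far: 2)
  step 3: ref 5 -> FAULT, frames=[3,4,5] (faults so far: 3)
  step 4: ref 6 -> FAULT, evict 3, frames=[6,4,5] (faults so far: 4)
  step 5: ref 4 -> HIT, frames=[6,4,5] (faults so far: 4)
  step 6: ref 4 -> HIT, frames=[6,4,5] (faults so far: 4)
  step 7: ref 2 -> FAULT, evict 5, frames=[6,4,2] (faults so far: 5)
  step 8: ref 4 -> HIT, frames=[6,4,2] (faults so far: 5)
  step 9: ref 2 -> HIT, frames=[6,4,2] (faults so far: 5)
  step 10: ref 4 -> HIT, frames=[6,4,2] (faults so far: 5)
  step 11: ref 1 -> FAULT, evict 6, frames=[1,4,2] (faults so far: 6)
  step 12: ref 5 -> FAULT, evict 2, frames=[1,4,5] (faults so far: 7)
  LRU total faults: 7
--- Optimal ---
  step 0: ref 3 -> FAULT, frames=[3,-,-] (faults so far: 1)
  step 1: ref 4 -> FAULT, frames=[3,4,-] (faults so far: 2)
  step 2: ref 4 -> HIT, frames=[3,4,-] (faults so far: 2)
  step 3: ref 5 -> FAULT, frames=[3,4,5] (faults so far: 3)
  step 4: ref 6 -> FAULT, evict 3, frames=[6,4,5] (faults so far: 4)
  step 5: ref 4 -> HIT, frames=[6,4,5] (faults so far: 4)
  step 6: ref 4 -> HIT, frames=[6,4,5] (faults so far: 4)
  step 7: ref 2 -> FAULT, evict 6, frames=[2,4,5] (faults so far: 5)
  step 8: ref 4 -> HIT, frames=[2,4,5] (faults so far: 5)
  step 9: ref 2 -> HIT, frames=[2,4,5] (faults so far: 5)
  step 10: ref 4 -> HIT, frames=[2,4,5] (faults so far: 5)
  step 11: ref 1 -> FAULT, evict 2, frames=[1,4,5] (faults so far: 6)
  step 12: ref 5 -> HIT, frames=[1,4,5] (faults so far: 6)
  Optimal total faults: 6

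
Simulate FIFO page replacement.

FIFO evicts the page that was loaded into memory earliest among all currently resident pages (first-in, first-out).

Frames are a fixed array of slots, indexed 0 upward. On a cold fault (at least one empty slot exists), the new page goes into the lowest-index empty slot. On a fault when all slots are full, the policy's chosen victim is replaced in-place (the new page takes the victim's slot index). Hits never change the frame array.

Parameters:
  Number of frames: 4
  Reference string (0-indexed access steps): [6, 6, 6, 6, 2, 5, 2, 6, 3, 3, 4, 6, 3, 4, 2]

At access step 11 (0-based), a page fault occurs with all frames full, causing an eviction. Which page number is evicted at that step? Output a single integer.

Step 0: ref 6 -> FAULT, frames=[6,-,-,-]
Step 1: ref 6 -> HIT, frames=[6,-,-,-]
Step 2: ref 6 -> HIT, frames=[6,-,-,-]
Step 3: ref 6 -> HIT, frames=[6,-,-,-]
Step 4: ref 2 -> FAULT, frames=[6,2,-,-]
Step 5: ref 5 -> FAULT, frames=[6,2,5,-]
Step 6: ref 2 -> HIT, frames=[6,2,5,-]
Step 7: ref 6 -> HIT, frames=[6,2,5,-]
Step 8: ref 3 -> FAULT, frames=[6,2,5,3]
Step 9: ref 3 -> HIT, frames=[6,2,5,3]
Step 10: ref 4 -> FAULT, evict 6, frames=[4,2,5,3]
Step 11: ref 6 -> FAULT, evict 2, frames=[4,6,5,3]
At step 11: evicted page 2

Answer: 2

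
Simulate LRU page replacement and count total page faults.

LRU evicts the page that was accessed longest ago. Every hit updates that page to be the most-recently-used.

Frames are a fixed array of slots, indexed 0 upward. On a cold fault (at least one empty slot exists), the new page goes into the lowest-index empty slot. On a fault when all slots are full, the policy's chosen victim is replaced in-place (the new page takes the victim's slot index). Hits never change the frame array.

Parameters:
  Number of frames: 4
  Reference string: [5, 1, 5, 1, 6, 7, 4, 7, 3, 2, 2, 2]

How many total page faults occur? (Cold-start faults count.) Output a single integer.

Step 0: ref 5 → FAULT, frames=[5,-,-,-]
Step 1: ref 1 → FAULT, frames=[5,1,-,-]
Step 2: ref 5 → HIT, frames=[5,1,-,-]
Step 3: ref 1 → HIT, frames=[5,1,-,-]
Step 4: ref 6 → FAULT, frames=[5,1,6,-]
Step 5: ref 7 → FAULT, frames=[5,1,6,7]
Step 6: ref 4 → FAULT (evict 5), frames=[4,1,6,7]
Step 7: ref 7 → HIT, frames=[4,1,6,7]
Step 8: ref 3 → FAULT (evict 1), frames=[4,3,6,7]
Step 9: ref 2 → FAULT (evict 6), frames=[4,3,2,7]
Step 10: ref 2 → HIT, frames=[4,3,2,7]
Step 11: ref 2 → HIT, frames=[4,3,2,7]
Total faults: 7

Answer: 7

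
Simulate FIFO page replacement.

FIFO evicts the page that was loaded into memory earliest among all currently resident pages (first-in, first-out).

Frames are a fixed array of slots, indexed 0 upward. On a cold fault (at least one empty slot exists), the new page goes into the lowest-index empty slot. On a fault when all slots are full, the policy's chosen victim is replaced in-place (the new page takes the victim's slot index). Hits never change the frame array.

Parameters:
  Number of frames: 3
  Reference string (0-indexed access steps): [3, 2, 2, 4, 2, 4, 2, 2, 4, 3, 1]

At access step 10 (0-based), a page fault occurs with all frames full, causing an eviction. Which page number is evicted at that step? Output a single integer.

Answer: 3

Derivation:
Step 0: ref 3 -> FAULT, frames=[3,-,-]
Step 1: ref 2 -> FAULT, frames=[3,2,-]
Step 2: ref 2 -> HIT, frames=[3,2,-]
Step 3: ref 4 -> FAULT, frames=[3,2,4]
Step 4: ref 2 -> HIT, frames=[3,2,4]
Step 5: ref 4 -> HIT, frames=[3,2,4]
Step 6: ref 2 -> HIT, frames=[3,2,4]
Step 7: ref 2 -> HIT, frames=[3,2,4]
Step 8: ref 4 -> HIT, frames=[3,2,4]
Step 9: ref 3 -> HIT, frames=[3,2,4]
Step 10: ref 1 -> FAULT, evict 3, frames=[1,2,4]
At step 10: evicted page 3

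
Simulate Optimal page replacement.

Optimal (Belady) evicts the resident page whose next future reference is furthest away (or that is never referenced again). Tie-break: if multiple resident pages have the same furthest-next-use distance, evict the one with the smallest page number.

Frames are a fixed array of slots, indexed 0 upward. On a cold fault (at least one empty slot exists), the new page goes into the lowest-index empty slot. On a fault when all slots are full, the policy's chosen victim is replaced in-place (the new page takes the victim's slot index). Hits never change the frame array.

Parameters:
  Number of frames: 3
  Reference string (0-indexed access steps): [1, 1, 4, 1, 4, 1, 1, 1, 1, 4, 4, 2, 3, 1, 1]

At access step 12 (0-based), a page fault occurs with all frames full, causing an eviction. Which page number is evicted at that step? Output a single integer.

Answer: 2

Derivation:
Step 0: ref 1 -> FAULT, frames=[1,-,-]
Step 1: ref 1 -> HIT, frames=[1,-,-]
Step 2: ref 4 -> FAULT, frames=[1,4,-]
Step 3: ref 1 -> HIT, frames=[1,4,-]
Step 4: ref 4 -> HIT, frames=[1,4,-]
Step 5: ref 1 -> HIT, frames=[1,4,-]
Step 6: ref 1 -> HIT, frames=[1,4,-]
Step 7: ref 1 -> HIT, frames=[1,4,-]
Step 8: ref 1 -> HIT, frames=[1,4,-]
Step 9: ref 4 -> HIT, frames=[1,4,-]
Step 10: ref 4 -> HIT, frames=[1,4,-]
Step 11: ref 2 -> FAULT, frames=[1,4,2]
Step 12: ref 3 -> FAULT, evict 2, frames=[1,4,3]
At step 12: evicted page 2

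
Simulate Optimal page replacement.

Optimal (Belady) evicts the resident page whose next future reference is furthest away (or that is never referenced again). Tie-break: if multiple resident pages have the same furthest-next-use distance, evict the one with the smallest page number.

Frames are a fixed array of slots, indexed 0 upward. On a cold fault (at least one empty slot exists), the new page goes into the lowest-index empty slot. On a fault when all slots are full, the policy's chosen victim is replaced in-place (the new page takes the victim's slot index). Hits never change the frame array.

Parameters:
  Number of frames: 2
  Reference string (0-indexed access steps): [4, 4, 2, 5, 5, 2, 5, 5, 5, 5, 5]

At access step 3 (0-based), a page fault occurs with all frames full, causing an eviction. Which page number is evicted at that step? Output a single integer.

Answer: 4

Derivation:
Step 0: ref 4 -> FAULT, frames=[4,-]
Step 1: ref 4 -> HIT, frames=[4,-]
Step 2: ref 2 -> FAULT, frames=[4,2]
Step 3: ref 5 -> FAULT, evict 4, frames=[5,2]
At step 3: evicted page 4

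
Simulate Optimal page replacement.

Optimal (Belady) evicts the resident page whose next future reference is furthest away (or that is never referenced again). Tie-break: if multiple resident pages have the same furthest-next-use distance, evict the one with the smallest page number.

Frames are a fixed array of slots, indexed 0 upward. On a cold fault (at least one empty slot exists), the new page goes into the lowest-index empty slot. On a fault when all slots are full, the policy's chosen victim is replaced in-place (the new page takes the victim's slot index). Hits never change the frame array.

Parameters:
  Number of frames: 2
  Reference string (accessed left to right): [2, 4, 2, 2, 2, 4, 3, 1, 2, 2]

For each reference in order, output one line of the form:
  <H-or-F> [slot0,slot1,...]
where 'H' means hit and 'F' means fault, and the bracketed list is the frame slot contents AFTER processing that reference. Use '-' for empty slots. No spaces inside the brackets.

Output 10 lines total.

F [2,-]
F [2,4]
H [2,4]
H [2,4]
H [2,4]
H [2,4]
F [2,3]
F [2,1]
H [2,1]
H [2,1]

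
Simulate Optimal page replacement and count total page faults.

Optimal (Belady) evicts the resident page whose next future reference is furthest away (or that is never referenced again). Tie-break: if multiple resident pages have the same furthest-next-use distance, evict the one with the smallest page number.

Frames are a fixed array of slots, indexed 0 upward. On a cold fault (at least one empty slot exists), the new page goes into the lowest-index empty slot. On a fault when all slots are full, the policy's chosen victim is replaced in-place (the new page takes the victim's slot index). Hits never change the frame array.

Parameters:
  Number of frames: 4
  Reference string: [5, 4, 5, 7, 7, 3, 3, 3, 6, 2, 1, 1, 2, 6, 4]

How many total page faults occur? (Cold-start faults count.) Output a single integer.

Answer: 7

Derivation:
Step 0: ref 5 → FAULT, frames=[5,-,-,-]
Step 1: ref 4 → FAULT, frames=[5,4,-,-]
Step 2: ref 5 → HIT, frames=[5,4,-,-]
Step 3: ref 7 → FAULT, frames=[5,4,7,-]
Step 4: ref 7 → HIT, frames=[5,4,7,-]
Step 5: ref 3 → FAULT, frames=[5,4,7,3]
Step 6: ref 3 → HIT, frames=[5,4,7,3]
Step 7: ref 3 → HIT, frames=[5,4,7,3]
Step 8: ref 6 → FAULT (evict 3), frames=[5,4,7,6]
Step 9: ref 2 → FAULT (evict 5), frames=[2,4,7,6]
Step 10: ref 1 → FAULT (evict 7), frames=[2,4,1,6]
Step 11: ref 1 → HIT, frames=[2,4,1,6]
Step 12: ref 2 → HIT, frames=[2,4,1,6]
Step 13: ref 6 → HIT, frames=[2,4,1,6]
Step 14: ref 4 → HIT, frames=[2,4,1,6]
Total faults: 7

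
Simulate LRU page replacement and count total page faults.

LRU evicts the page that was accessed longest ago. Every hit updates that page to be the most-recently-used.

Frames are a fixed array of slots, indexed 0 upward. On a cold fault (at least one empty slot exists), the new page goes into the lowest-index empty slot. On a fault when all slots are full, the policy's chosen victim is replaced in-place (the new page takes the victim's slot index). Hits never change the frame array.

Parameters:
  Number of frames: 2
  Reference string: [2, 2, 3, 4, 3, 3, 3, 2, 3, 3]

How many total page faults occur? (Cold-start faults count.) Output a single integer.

Step 0: ref 2 → FAULT, frames=[2,-]
Step 1: ref 2 → HIT, frames=[2,-]
Step 2: ref 3 → FAULT, frames=[2,3]
Step 3: ref 4 → FAULT (evict 2), frames=[4,3]
Step 4: ref 3 → HIT, frames=[4,3]
Step 5: ref 3 → HIT, frames=[4,3]
Step 6: ref 3 → HIT, frames=[4,3]
Step 7: ref 2 → FAULT (evict 4), frames=[2,3]
Step 8: ref 3 → HIT, frames=[2,3]
Step 9: ref 3 → HIT, frames=[2,3]
Total faults: 4

Answer: 4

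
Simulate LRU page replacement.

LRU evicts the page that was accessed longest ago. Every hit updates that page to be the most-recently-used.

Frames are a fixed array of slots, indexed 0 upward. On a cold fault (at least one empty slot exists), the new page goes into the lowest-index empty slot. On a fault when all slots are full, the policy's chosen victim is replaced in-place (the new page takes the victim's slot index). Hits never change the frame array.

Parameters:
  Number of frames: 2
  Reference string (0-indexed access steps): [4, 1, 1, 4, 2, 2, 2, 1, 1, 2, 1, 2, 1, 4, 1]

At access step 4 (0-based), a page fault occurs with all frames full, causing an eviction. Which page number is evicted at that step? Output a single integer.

Step 0: ref 4 -> FAULT, frames=[4,-]
Step 1: ref 1 -> FAULT, frames=[4,1]
Step 2: ref 1 -> HIT, frames=[4,1]
Step 3: ref 4 -> HIT, frames=[4,1]
Step 4: ref 2 -> FAULT, evict 1, frames=[4,2]
At step 4: evicted page 1

Answer: 1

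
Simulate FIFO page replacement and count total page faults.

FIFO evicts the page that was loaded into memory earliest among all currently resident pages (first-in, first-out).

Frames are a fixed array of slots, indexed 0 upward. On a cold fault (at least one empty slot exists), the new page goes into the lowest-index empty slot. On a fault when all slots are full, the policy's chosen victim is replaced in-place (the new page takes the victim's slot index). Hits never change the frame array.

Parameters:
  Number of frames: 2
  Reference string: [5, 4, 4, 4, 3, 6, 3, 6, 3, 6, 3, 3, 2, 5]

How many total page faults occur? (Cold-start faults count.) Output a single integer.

Step 0: ref 5 → FAULT, frames=[5,-]
Step 1: ref 4 → FAULT, frames=[5,4]
Step 2: ref 4 → HIT, frames=[5,4]
Step 3: ref 4 → HIT, frames=[5,4]
Step 4: ref 3 → FAULT (evict 5), frames=[3,4]
Step 5: ref 6 → FAULT (evict 4), frames=[3,6]
Step 6: ref 3 → HIT, frames=[3,6]
Step 7: ref 6 → HIT, frames=[3,6]
Step 8: ref 3 → HIT, frames=[3,6]
Step 9: ref 6 → HIT, frames=[3,6]
Step 10: ref 3 → HIT, frames=[3,6]
Step 11: ref 3 → HIT, frames=[3,6]
Step 12: ref 2 → FAULT (evict 3), frames=[2,6]
Step 13: ref 5 → FAULT (evict 6), frames=[2,5]
Total faults: 6

Answer: 6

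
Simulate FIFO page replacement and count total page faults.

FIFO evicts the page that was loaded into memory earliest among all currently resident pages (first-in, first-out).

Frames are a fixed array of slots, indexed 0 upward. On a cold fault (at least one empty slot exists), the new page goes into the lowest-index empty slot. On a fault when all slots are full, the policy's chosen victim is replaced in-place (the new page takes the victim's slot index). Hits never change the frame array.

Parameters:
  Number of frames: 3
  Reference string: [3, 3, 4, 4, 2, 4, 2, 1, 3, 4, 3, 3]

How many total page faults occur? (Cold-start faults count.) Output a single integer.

Answer: 6

Derivation:
Step 0: ref 3 → FAULT, frames=[3,-,-]
Step 1: ref 3 → HIT, frames=[3,-,-]
Step 2: ref 4 → FAULT, frames=[3,4,-]
Step 3: ref 4 → HIT, frames=[3,4,-]
Step 4: ref 2 → FAULT, frames=[3,4,2]
Step 5: ref 4 → HIT, frames=[3,4,2]
Step 6: ref 2 → HIT, frames=[3,4,2]
Step 7: ref 1 → FAULT (evict 3), frames=[1,4,2]
Step 8: ref 3 → FAULT (evict 4), frames=[1,3,2]
Step 9: ref 4 → FAULT (evict 2), frames=[1,3,4]
Step 10: ref 3 → HIT, frames=[1,3,4]
Step 11: ref 3 → HIT, frames=[1,3,4]
Total faults: 6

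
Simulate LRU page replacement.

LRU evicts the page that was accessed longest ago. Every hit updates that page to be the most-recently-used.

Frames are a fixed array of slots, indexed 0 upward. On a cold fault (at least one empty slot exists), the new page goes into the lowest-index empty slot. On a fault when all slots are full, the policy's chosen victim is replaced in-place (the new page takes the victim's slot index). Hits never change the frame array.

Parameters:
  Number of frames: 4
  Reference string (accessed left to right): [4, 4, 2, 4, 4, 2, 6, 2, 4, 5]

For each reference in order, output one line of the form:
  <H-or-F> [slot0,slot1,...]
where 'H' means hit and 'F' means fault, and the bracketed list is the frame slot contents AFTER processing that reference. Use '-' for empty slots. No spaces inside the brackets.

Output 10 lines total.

F [4,-,-,-]
H [4,-,-,-]
F [4,2,-,-]
H [4,2,-,-]
H [4,2,-,-]
H [4,2,-,-]
F [4,2,6,-]
H [4,2,6,-]
H [4,2,6,-]
F [4,2,6,5]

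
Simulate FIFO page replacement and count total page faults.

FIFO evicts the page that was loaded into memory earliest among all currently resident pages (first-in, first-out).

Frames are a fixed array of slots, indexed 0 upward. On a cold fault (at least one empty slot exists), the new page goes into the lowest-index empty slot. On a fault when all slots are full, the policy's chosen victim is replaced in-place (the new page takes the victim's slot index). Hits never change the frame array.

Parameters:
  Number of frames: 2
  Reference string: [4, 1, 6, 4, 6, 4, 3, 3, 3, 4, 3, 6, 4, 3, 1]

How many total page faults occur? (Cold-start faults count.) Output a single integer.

Answer: 9

Derivation:
Step 0: ref 4 → FAULT, frames=[4,-]
Step 1: ref 1 → FAULT, frames=[4,1]
Step 2: ref 6 → FAULT (evict 4), frames=[6,1]
Step 3: ref 4 → FAULT (evict 1), frames=[6,4]
Step 4: ref 6 → HIT, frames=[6,4]
Step 5: ref 4 → HIT, frames=[6,4]
Step 6: ref 3 → FAULT (evict 6), frames=[3,4]
Step 7: ref 3 → HIT, frames=[3,4]
Step 8: ref 3 → HIT, frames=[3,4]
Step 9: ref 4 → HIT, frames=[3,4]
Step 10: ref 3 → HIT, frames=[3,4]
Step 11: ref 6 → FAULT (evict 4), frames=[3,6]
Step 12: ref 4 → FAULT (evict 3), frames=[4,6]
Step 13: ref 3 → FAULT (evict 6), frames=[4,3]
Step 14: ref 1 → FAULT (evict 4), frames=[1,3]
Total faults: 9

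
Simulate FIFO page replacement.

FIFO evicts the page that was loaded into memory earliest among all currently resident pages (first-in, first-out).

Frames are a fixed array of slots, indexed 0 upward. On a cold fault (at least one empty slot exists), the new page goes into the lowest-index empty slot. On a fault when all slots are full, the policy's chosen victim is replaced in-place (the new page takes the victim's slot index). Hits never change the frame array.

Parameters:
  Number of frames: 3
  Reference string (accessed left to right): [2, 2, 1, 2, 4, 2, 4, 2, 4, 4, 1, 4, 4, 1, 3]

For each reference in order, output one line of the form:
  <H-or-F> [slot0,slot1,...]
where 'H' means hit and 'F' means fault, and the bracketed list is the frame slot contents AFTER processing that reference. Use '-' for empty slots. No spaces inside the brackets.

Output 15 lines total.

F [2,-,-]
H [2,-,-]
F [2,1,-]
H [2,1,-]
F [2,1,4]
H [2,1,4]
H [2,1,4]
H [2,1,4]
H [2,1,4]
H [2,1,4]
H [2,1,4]
H [2,1,4]
H [2,1,4]
H [2,1,4]
F [3,1,4]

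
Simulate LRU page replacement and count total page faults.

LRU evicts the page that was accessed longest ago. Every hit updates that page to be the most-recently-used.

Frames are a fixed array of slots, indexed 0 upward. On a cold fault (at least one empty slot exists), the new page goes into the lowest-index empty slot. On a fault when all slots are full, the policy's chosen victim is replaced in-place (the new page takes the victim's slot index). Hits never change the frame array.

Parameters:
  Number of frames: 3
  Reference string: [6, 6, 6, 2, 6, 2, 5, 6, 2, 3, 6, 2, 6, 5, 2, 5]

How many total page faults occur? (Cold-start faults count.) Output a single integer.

Answer: 5

Derivation:
Step 0: ref 6 → FAULT, frames=[6,-,-]
Step 1: ref 6 → HIT, frames=[6,-,-]
Step 2: ref 6 → HIT, frames=[6,-,-]
Step 3: ref 2 → FAULT, frames=[6,2,-]
Step 4: ref 6 → HIT, frames=[6,2,-]
Step 5: ref 2 → HIT, frames=[6,2,-]
Step 6: ref 5 → FAULT, frames=[6,2,5]
Step 7: ref 6 → HIT, frames=[6,2,5]
Step 8: ref 2 → HIT, frames=[6,2,5]
Step 9: ref 3 → FAULT (evict 5), frames=[6,2,3]
Step 10: ref 6 → HIT, frames=[6,2,3]
Step 11: ref 2 → HIT, frames=[6,2,3]
Step 12: ref 6 → HIT, frames=[6,2,3]
Step 13: ref 5 → FAULT (evict 3), frames=[6,2,5]
Step 14: ref 2 → HIT, frames=[6,2,5]
Step 15: ref 5 → HIT, frames=[6,2,5]
Total faults: 5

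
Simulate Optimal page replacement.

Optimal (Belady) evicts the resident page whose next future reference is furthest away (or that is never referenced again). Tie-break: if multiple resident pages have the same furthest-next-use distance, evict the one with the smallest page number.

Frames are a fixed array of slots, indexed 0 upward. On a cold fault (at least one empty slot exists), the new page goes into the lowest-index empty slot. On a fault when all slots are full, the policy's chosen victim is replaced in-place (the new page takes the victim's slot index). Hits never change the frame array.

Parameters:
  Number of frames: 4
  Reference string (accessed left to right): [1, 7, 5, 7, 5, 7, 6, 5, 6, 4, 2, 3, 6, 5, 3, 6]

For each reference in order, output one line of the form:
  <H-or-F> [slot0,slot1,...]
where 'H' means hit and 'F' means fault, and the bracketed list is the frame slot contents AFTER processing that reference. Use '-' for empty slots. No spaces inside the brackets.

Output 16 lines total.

F [1,-,-,-]
F [1,7,-,-]
F [1,7,5,-]
H [1,7,5,-]
H [1,7,5,-]
H [1,7,5,-]
F [1,7,5,6]
H [1,7,5,6]
H [1,7,5,6]
F [4,7,5,6]
F [2,7,5,6]
F [3,7,5,6]
H [3,7,5,6]
H [3,7,5,6]
H [3,7,5,6]
H [3,7,5,6]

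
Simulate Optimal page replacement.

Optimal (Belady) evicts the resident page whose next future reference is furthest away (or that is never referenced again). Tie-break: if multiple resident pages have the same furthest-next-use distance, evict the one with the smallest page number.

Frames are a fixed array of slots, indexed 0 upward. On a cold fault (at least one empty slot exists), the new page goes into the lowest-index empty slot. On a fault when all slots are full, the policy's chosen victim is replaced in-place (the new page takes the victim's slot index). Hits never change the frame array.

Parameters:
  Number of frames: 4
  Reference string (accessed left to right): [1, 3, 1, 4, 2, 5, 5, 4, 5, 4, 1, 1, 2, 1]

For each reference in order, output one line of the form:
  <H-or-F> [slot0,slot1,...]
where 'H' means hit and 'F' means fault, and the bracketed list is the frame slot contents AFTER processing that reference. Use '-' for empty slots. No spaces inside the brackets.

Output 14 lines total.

F [1,-,-,-]
F [1,3,-,-]
H [1,3,-,-]
F [1,3,4,-]
F [1,3,4,2]
F [1,5,4,2]
H [1,5,4,2]
H [1,5,4,2]
H [1,5,4,2]
H [1,5,4,2]
H [1,5,4,2]
H [1,5,4,2]
H [1,5,4,2]
H [1,5,4,2]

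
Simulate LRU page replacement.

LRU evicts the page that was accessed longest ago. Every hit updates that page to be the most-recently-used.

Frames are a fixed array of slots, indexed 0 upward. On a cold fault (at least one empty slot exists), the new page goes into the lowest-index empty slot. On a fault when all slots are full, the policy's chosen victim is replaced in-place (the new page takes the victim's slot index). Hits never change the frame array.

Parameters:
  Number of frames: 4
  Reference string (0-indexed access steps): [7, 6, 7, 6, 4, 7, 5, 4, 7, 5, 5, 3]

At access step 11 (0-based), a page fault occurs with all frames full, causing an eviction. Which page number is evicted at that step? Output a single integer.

Answer: 6

Derivation:
Step 0: ref 7 -> FAULT, frames=[7,-,-,-]
Step 1: ref 6 -> FAULT, frames=[7,6,-,-]
Step 2: ref 7 -> HIT, frames=[7,6,-,-]
Step 3: ref 6 -> HIT, frames=[7,6,-,-]
Step 4: ref 4 -> FAULT, frames=[7,6,4,-]
Step 5: ref 7 -> HIT, frames=[7,6,4,-]
Step 6: ref 5 -> FAULT, frames=[7,6,4,5]
Step 7: ref 4 -> HIT, frames=[7,6,4,5]
Step 8: ref 7 -> HIT, frames=[7,6,4,5]
Step 9: ref 5 -> HIT, frames=[7,6,4,5]
Step 10: ref 5 -> HIT, frames=[7,6,4,5]
Step 11: ref 3 -> FAULT, evict 6, frames=[7,3,4,5]
At step 11: evicted page 6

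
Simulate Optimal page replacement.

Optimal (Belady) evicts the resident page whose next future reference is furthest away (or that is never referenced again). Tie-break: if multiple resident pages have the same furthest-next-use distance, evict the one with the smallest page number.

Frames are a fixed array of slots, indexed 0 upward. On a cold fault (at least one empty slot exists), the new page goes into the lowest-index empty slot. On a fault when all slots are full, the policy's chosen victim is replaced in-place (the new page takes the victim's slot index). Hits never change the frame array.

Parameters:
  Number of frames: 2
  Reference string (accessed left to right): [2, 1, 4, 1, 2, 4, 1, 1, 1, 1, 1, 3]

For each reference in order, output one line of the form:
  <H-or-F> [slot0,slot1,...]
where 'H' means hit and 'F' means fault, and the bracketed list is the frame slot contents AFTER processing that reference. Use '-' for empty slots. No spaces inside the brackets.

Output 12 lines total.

F [2,-]
F [2,1]
F [4,1]
H [4,1]
F [4,2]
H [4,2]
F [4,1]
H [4,1]
H [4,1]
H [4,1]
H [4,1]
F [4,3]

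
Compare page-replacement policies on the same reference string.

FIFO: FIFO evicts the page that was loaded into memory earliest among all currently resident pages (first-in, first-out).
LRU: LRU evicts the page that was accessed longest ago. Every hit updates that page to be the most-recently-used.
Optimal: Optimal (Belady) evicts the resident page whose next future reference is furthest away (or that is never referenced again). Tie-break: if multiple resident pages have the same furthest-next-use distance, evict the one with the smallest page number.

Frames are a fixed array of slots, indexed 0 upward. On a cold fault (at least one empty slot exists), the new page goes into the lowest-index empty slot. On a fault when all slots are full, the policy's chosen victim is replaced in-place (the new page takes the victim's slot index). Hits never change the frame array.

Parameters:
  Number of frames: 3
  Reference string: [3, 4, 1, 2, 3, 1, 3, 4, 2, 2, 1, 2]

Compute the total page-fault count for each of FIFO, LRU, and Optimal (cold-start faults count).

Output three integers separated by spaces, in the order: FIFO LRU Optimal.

--- FIFO ---
  step 0: ref 3 -> FAULT, frames=[3,-,-] (faults so far: 1)
  step 1: ref 4 -> FAULT, frames=[3,4,-] (faults so far: 2)
  step 2: ref 1 -> FAULT, frames=[3,4,1] (faults so far: 3)
  step 3: ref 2 -> FAULT, evict 3, frames=[2,4,1] (faults so far: 4)
  step 4: ref 3 -> FAULT, evict 4, frames=[2,3,1] (faults so far: 5)
  step 5: ref 1 -> HIT, frames=[2,3,1] (faults so far: 5)
  step 6: ref 3 -> HIT, frames=[2,3,1] (faults so far: 5)
  step 7: ref 4 -> FAULT, evict 1, frames=[2,3,4] (faults so far: 6)
  step 8: ref 2 -> HIT, frames=[2,3,4] (faults so far: 6)
  step 9: ref 2 -> HIT, frames=[2,3,4] (faults so far: 6)
  step 10: ref 1 -> FAULT, evict 2, frames=[1,3,4] (faults so far: 7)
  step 11: ref 2 -> FAULT, evict 3, frames=[1,2,4] (faults so far: 8)
  FIFO total faults: 8
--- LRU ---
  step 0: ref 3 -> FAULT, frames=[3,-,-] (faults so far: 1)
  step 1: ref 4 -> FAULT, frames=[3,4,-] (faults so far: 2)
  step 2: ref 1 -> FAULT, frames=[3,4,1] (faults so far: 3)
  step 3: ref 2 -> FAULT, evict 3, frames=[2,4,1] (faults so far: 4)
  step 4: ref 3 -> FAULT, evict 4, frames=[2,3,1] (faults so far: 5)
  step 5: ref 1 -> HIT, frames=[2,3,1] (faults so far: 5)
  step 6: ref 3 -> HIT, frames=[2,3,1] (faults so far: 5)
  step 7: ref 4 -> FAULT, evict 2, frames=[4,3,1] (faults so far: 6)
  step 8: ref 2 -> FAULT, evict 1, frames=[4,3,2] (faults so far: 7)
  step 9: ref 2 -> HIT, frames=[4,3,2] (faults so far: 7)
  step 10: ref 1 -> FAULT, evict 3, frames=[4,1,2] (faults so far: 8)
  step 11: ref 2 -> HIT, frames=[4,1,2] (faults so far: 8)
  LRU total faults: 8
--- Optimal ---
  step 0: ref 3 -> FAULT, frames=[3,-,-] (faults so far: 1)
  step 1: ref 4 -> FAULT, frames=[3,4,-] (faults so far: 2)
  step 2: ref 1 -> FAULT, frames=[3,4,1] (faults so far: 3)
  step 3: ref 2 -> FAULT, evict 4, frames=[3,2,1] (faults so far: 4)
  step 4: ref 3 -> HIT, frames=[3,2,1] (faults so far: 4)
  step 5: ref 1 -> HIT, frames=[3,2,1] (faults so far: 4)
  step 6: ref 3 -> HIT, frames=[3,2,1] (faults so far: 4)
  step 7: ref 4 -> FAULT, evict 3, frames=[4,2,1] (faults so far: 5)
  step 8: ref 2 -> HIT, frames=[4,2,1] (faults so far: 5)
  step 9: ref 2 -> HIT, frames=[4,2,1] (faults so far: 5)
  step 10: ref 1 -> HIT, frames=[4,2,1] (faults so far: 5)
  step 11: ref 2 -> HIT, frames=[4,2,1] (faults so far: 5)
  Optimal total faults: 5

Answer: 8 8 5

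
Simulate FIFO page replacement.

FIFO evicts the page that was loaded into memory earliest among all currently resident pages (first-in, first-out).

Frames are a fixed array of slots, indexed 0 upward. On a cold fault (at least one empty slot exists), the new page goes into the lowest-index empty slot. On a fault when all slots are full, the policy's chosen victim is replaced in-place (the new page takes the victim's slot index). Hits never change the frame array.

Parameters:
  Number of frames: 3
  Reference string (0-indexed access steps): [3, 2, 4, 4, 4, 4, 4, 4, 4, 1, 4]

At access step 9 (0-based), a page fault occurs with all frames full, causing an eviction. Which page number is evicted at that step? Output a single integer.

Step 0: ref 3 -> FAULT, frames=[3,-,-]
Step 1: ref 2 -> FAULT, frames=[3,2,-]
Step 2: ref 4 -> FAULT, frames=[3,2,4]
Step 3: ref 4 -> HIT, frames=[3,2,4]
Step 4: ref 4 -> HIT, frames=[3,2,4]
Step 5: ref 4 -> HIT, frames=[3,2,4]
Step 6: ref 4 -> HIT, frames=[3,2,4]
Step 7: ref 4 -> HIT, frames=[3,2,4]
Step 8: ref 4 -> HIT, frames=[3,2,4]
Step 9: ref 1 -> FAULT, evict 3, frames=[1,2,4]
At step 9: evicted page 3

Answer: 3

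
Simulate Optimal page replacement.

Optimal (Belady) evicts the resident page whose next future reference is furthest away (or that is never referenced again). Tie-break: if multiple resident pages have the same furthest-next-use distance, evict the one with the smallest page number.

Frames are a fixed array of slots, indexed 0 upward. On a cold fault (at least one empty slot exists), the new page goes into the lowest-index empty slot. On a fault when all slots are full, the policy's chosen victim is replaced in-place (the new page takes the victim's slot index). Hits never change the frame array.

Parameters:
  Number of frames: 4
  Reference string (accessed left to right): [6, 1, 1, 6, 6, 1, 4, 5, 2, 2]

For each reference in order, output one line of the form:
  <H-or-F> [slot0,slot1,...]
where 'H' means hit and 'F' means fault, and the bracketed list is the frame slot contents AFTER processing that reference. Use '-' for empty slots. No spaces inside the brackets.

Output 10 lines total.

F [6,-,-,-]
F [6,1,-,-]
H [6,1,-,-]
H [6,1,-,-]
H [6,1,-,-]
H [6,1,-,-]
F [6,1,4,-]
F [6,1,4,5]
F [6,2,4,5]
H [6,2,4,5]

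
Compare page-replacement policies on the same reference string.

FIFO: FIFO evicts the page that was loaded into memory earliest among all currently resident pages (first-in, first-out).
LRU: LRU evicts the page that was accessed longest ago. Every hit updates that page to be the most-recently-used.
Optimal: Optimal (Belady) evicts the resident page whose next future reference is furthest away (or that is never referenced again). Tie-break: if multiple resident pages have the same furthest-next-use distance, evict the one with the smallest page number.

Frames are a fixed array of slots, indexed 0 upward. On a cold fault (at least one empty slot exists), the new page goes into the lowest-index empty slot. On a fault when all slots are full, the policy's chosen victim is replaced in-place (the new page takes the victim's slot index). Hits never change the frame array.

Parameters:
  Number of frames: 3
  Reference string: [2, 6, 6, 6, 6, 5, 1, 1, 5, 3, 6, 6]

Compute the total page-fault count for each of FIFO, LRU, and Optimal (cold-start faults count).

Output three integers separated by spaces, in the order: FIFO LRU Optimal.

Answer: 6 6 5

Derivation:
--- FIFO ---
  step 0: ref 2 -> FAULT, frames=[2,-,-] (faults so far: 1)
  step 1: ref 6 -> FAULT, frames=[2,6,-] (faults so far: 2)
  step 2: ref 6 -> HIT, frames=[2,6,-] (faults so far: 2)
  step 3: ref 6 -> HIT, frames=[2,6,-] (faults so far: 2)
  step 4: ref 6 -> HIT, frames=[2,6,-] (faults so far: 2)
  step 5: ref 5 -> FAULT, frames=[2,6,5] (faults so far: 3)
  step 6: ref 1 -> FAULT, evict 2, frames=[1,6,5] (faults so far: 4)
  step 7: ref 1 -> HIT, frames=[1,6,5] (faults so far: 4)
  step 8: ref 5 -> HIT, frames=[1,6,5] (faults so far: 4)
  step 9: ref 3 -> FAULT, evict 6, frames=[1,3,5] (faults so far: 5)
  step 10: ref 6 -> FAULT, evict 5, frames=[1,3,6] (faults so far: 6)
  step 11: ref 6 -> HIT, frames=[1,3,6] (faults so far: 6)
  FIFO total faults: 6
--- LRU ---
  step 0: ref 2 -> FAULT, frames=[2,-,-] (faults so far: 1)
  step 1: ref 6 -> FAULT, frames=[2,6,-] (faults so far: 2)
  step 2: ref 6 -> HIT, frames=[2,6,-] (faults so far: 2)
  step 3: ref 6 -> HIT, frames=[2,6,-] (faults so far: 2)
  step 4: ref 6 -> HIT, frames=[2,6,-] (faults so far: 2)
  step 5: ref 5 -> FAULT, frames=[2,6,5] (faults so far: 3)
  step 6: ref 1 -> FAULT, evict 2, frames=[1,6,5] (faults so far: 4)
  step 7: ref 1 -> HIT, frames=[1,6,5] (faults so far: 4)
  step 8: ref 5 -> HIT, frames=[1,6,5] (faults so far: 4)
  step 9: ref 3 -> FAULT, evict 6, frames=[1,3,5] (faults so far: 5)
  step 10: ref 6 -> FAULT, evict 1, frames=[6,3,5] (faults so far: 6)
  step 11: ref 6 -> HIT, frames=[6,3,5] (faults so far: 6)
  LRU total faults: 6
--- Optimal ---
  step 0: ref 2 -> FAULT, frames=[2,-,-] (faults so far: 1)
  step 1: ref 6 -> FAULT, frames=[2,6,-] (faults so far: 2)
  step 2: ref 6 -> HIT, frames=[2,6,-] (faults so far: 2)
  step 3: ref 6 -> HIT, frames=[2,6,-] (faults so far: 2)
  step 4: ref 6 -> HIT, frames=[2,6,-] (faults so far: 2)
  step 5: ref 5 -> FAULT, frames=[2,6,5] (faults so far: 3)
  step 6: ref 1 -> FAULT, evict 2, frames=[1,6,5] (faults so far: 4)
  step 7: ref 1 -> HIT, frames=[1,6,5] (faults so far: 4)
  step 8: ref 5 -> HIT, frames=[1,6,5] (faults so far: 4)
  step 9: ref 3 -> FAULT, evict 1, frames=[3,6,5] (faults so far: 5)
  step 10: ref 6 -> HIT, frames=[3,6,5] (faults so far: 5)
  step 11: ref 6 -> HIT, frames=[3,6,5] (faults so far: 5)
  Optimal total faults: 5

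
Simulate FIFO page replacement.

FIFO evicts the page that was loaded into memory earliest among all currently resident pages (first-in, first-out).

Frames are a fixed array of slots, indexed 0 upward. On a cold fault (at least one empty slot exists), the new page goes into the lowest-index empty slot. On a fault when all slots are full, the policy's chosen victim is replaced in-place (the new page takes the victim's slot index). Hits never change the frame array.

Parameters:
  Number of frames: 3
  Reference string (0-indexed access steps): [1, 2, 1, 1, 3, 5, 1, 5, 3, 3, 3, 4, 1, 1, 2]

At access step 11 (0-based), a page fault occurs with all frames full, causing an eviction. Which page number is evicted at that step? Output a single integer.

Step 0: ref 1 -> FAULT, frames=[1,-,-]
Step 1: ref 2 -> FAULT, frames=[1,2,-]
Step 2: ref 1 -> HIT, frames=[1,2,-]
Step 3: ref 1 -> HIT, frames=[1,2,-]
Step 4: ref 3 -> FAULT, frames=[1,2,3]
Step 5: ref 5 -> FAULT, evict 1, frames=[5,2,3]
Step 6: ref 1 -> FAULT, evict 2, frames=[5,1,3]
Step 7: ref 5 -> HIT, frames=[5,1,3]
Step 8: ref 3 -> HIT, frames=[5,1,3]
Step 9: ref 3 -> HIT, frames=[5,1,3]
Step 10: ref 3 -> HIT, frames=[5,1,3]
Step 11: ref 4 -> FAULT, evict 3, frames=[5,1,4]
At step 11: evicted page 3

Answer: 3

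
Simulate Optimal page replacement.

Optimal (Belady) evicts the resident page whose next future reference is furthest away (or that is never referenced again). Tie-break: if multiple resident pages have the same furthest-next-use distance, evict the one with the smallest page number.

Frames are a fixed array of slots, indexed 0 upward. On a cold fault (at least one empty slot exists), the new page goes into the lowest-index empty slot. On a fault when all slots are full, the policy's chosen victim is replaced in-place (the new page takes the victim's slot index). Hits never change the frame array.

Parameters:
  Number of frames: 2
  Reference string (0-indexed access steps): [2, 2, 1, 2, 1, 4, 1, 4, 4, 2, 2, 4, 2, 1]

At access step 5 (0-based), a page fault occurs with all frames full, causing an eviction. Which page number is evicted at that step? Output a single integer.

Step 0: ref 2 -> FAULT, frames=[2,-]
Step 1: ref 2 -> HIT, frames=[2,-]
Step 2: ref 1 -> FAULT, frames=[2,1]
Step 3: ref 2 -> HIT, frames=[2,1]
Step 4: ref 1 -> HIT, frames=[2,1]
Step 5: ref 4 -> FAULT, evict 2, frames=[4,1]
At step 5: evicted page 2

Answer: 2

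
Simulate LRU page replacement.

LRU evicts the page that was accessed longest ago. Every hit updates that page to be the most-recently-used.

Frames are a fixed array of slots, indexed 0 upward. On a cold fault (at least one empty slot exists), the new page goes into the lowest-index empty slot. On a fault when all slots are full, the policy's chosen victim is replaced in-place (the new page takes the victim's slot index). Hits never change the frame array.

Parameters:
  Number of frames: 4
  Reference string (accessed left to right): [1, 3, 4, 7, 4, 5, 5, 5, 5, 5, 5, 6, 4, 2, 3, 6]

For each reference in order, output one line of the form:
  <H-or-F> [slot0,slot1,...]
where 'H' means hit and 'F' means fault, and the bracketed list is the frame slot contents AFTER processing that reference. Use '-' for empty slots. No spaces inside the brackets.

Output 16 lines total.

F [1,-,-,-]
F [1,3,-,-]
F [1,3,4,-]
F [1,3,4,7]
H [1,3,4,7]
F [5,3,4,7]
H [5,3,4,7]
H [5,3,4,7]
H [5,3,4,7]
H [5,3,4,7]
H [5,3,4,7]
F [5,6,4,7]
H [5,6,4,7]
F [5,6,4,2]
F [3,6,4,2]
H [3,6,4,2]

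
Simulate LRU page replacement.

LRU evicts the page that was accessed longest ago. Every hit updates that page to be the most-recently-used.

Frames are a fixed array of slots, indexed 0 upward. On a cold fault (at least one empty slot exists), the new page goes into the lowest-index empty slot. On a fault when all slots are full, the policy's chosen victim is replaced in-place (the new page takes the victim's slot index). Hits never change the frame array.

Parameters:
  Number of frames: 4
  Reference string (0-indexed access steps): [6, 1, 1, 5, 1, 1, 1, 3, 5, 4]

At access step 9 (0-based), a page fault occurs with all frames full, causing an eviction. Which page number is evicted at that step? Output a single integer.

Answer: 6

Derivation:
Step 0: ref 6 -> FAULT, frames=[6,-,-,-]
Step 1: ref 1 -> FAULT, frames=[6,1,-,-]
Step 2: ref 1 -> HIT, frames=[6,1,-,-]
Step 3: ref 5 -> FAULT, frames=[6,1,5,-]
Step 4: ref 1 -> HIT, frames=[6,1,5,-]
Step 5: ref 1 -> HIT, frames=[6,1,5,-]
Step 6: ref 1 -> HIT, frames=[6,1,5,-]
Step 7: ref 3 -> FAULT, frames=[6,1,5,3]
Step 8: ref 5 -> HIT, frames=[6,1,5,3]
Step 9: ref 4 -> FAULT, evict 6, frames=[4,1,5,3]
At step 9: evicted page 6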